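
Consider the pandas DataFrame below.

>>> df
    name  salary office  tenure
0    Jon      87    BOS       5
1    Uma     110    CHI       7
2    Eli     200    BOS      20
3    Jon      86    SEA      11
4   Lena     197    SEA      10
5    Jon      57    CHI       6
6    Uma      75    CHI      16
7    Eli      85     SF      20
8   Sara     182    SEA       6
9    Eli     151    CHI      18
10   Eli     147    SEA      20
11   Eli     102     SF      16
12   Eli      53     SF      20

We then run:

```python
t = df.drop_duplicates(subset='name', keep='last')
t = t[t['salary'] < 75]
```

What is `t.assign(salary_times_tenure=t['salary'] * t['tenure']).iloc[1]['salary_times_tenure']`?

1060

drop duplicate name (keep=last):
    name  salary office  tenure
4   Lena     197    SEA      10
5    Jon      57    CHI       6
6    Uma      75    CHI      16
8   Sara     182    SEA       6
12   Eli      53     SF      20
filter rows where salary < 75:
   name  salary office  tenure
5   Jon      57    CHI       6
12  Eli      53     SF      20
add column salary_times_tenure = t['salary'] * t['tenure']:
   name  salary office  tenure  salary_times_tenure
5   Jon      57    CHI       6                  342
12  Eli      53     SF      20                 1060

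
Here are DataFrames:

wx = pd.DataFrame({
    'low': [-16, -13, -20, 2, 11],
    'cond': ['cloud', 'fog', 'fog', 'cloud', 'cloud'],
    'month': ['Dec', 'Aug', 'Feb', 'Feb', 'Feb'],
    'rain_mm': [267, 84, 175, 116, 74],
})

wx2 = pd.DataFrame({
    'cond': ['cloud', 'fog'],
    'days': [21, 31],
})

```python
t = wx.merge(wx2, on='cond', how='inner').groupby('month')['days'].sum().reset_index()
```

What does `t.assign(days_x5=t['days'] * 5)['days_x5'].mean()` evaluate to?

merge on 'cond' (how='inner') → 5 rows:
   low   cond month  rain_mm  days
0  -16  cloud   Dec      267    21
1  -13    fog   Aug       84    31
2  -20    fog   Feb      175    31
3    2  cloud   Feb      116    21
4   11  cloud   Feb       74    21
group by month, sum of days:
month
Aug    31
Dec    21
Feb    73
Name: days, dtype: int64
reset_index():
  month  days
0   Aug    31
1   Dec    21
2   Feb    73
add column days_x5 = t['days'] * 5:
  month  days  days_x5
0   Aug    31      155
1   Dec    21      105
2   Feb    73      365
Then the mean of column 'days_x5': 208.333333333

208.333333333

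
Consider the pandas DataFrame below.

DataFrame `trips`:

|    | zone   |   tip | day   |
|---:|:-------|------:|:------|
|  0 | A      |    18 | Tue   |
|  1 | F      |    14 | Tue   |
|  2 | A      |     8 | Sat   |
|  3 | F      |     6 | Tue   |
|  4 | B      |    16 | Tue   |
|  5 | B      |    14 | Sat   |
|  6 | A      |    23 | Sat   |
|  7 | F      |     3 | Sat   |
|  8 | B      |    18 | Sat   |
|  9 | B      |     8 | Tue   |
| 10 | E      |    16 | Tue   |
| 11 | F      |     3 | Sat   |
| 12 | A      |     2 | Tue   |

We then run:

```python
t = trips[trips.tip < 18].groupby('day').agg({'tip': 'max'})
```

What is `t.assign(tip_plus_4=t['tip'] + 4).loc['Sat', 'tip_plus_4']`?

18

filter rows where tip < 18:
   zone  tip  day
1     F   14  Tue
2     A    8  Sat
3     F    6  Tue
4     B   16  Tue
5     B   14  Sat
7     F    3  Sat
9     B    8  Tue
10    E   16  Tue
11    F    3  Sat
12    A    2  Tue
group by day, max of tip:
     tip
day     
Sat   14
Tue   16
add column tip_plus_4 = t['tip'] + 4:
     tip  tip_plus_4
day                 
Sat   14          18
Tue   16          20
The value at row 'Sat', column 'tip_plus_4' is 18.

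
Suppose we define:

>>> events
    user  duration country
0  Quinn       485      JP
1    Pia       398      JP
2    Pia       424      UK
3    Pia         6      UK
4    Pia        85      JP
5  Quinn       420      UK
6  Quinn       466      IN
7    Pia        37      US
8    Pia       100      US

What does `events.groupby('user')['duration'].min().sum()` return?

group by user, min of duration:
user
Pia        6
Quinn    420
Name: duration, dtype: int64
Reading off the sum of the resulting series, we get 426.

426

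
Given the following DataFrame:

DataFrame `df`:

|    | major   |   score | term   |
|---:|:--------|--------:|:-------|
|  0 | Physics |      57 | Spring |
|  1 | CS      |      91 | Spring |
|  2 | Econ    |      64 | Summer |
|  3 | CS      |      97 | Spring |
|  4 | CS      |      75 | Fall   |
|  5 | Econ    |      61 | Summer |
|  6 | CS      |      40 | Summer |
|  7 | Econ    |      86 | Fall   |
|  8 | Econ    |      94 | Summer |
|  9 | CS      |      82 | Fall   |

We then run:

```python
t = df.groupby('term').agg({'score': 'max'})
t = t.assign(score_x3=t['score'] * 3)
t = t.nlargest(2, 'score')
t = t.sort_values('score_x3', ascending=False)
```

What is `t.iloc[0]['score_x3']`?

group by term, max of score:
        score
term         
Fall       86
Spring     97
Summer     94
add column score_x3 = t['score'] * 3:
        score  score_x3
term                   
Fall       86       258
Spring     97       291
Summer     94       282
take 2 rows with largest score:
        score  score_x3
term                   
Spring     97       291
Summer     94       282
sort by score_x3 descending:
        score  score_x3
term                   
Spring     97       291
Summer     94       282
The value at position 0, column 'score_x3' is 291.

291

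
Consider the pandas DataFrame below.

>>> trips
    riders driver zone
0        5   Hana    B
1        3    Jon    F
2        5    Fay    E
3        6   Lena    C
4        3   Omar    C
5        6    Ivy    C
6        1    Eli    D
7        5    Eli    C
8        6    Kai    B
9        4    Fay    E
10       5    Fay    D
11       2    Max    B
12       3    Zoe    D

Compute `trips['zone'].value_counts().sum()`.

13

value_counts of zone:
zone
C    4
B    3
D    3
E    2
F    1
Name: count, dtype: int64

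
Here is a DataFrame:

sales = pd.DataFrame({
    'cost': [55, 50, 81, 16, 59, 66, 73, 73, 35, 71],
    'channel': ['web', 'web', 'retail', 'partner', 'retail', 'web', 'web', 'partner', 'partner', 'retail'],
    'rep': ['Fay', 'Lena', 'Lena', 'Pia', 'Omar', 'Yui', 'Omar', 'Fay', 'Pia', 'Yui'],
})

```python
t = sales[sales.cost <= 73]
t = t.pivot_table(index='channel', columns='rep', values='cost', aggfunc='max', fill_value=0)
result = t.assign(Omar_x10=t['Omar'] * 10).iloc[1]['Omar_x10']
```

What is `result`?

filter rows where cost <= 73:
   cost  channel   rep
0    55      web   Fay
1    50      web  Lena
3    16  partner   Pia
4    59   retail  Omar
5    66      web   Yui
6    73      web  Omar
7    73  partner   Fay
8    35  partner   Pia
9    71   retail   Yui
pivot: rows=channel, cols=rep, max(cost):
rep      Fay  Lena  Omar  Pia  Yui
channel                           
partner   73     0     0   35    0
retail     0     0    59    0   71
web       55    50    73    0   66
add column Omar_x10 = t['Omar'] * 10:
rep      Fay  Lena  Omar  Pia  Yui  Omar_x10
channel                                     
partner   73     0     0   35    0         0
retail     0     0    59    0   71       590
web       55    50    73    0   66       730
value at position 1, column 'Omar_x10' → 590

590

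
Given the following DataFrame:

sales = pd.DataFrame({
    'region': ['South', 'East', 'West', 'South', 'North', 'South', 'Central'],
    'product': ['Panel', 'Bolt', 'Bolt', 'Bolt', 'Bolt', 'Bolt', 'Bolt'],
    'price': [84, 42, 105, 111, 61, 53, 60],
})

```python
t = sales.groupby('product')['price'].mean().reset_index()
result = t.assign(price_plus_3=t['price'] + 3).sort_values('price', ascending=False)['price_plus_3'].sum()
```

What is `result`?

162.0

group by product, mean of price:
product
Bolt     72.0
Panel    84.0
Name: price, dtype: float64
reset_index():
  product  price
0    Bolt   72.0
1   Panel   84.0
add column price_plus_3 = t['price'] + 3:
  product  price  price_plus_3
0    Bolt   72.0          75.0
1   Panel   84.0          87.0
sort by price descending:
  product  price  price_plus_3
1   Panel   84.0          87.0
0    Bolt   72.0          75.0
Finally, sum of column 'price_plus_3' = 162.0.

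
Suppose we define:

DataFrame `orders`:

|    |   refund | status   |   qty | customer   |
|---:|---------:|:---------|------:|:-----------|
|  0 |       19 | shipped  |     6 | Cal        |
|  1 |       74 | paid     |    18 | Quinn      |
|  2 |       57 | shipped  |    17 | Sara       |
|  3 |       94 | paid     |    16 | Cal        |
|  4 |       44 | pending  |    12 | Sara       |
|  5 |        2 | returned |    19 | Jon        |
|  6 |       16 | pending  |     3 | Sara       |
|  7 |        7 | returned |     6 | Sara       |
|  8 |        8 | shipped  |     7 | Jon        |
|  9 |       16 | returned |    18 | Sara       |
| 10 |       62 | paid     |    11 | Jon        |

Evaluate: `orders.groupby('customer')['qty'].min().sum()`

group by customer, min of qty:
customer
Cal       6
Jon       7
Quinn    18
Sara      3
Name: qty, dtype: int64
The sum of the resulting series is 34.

34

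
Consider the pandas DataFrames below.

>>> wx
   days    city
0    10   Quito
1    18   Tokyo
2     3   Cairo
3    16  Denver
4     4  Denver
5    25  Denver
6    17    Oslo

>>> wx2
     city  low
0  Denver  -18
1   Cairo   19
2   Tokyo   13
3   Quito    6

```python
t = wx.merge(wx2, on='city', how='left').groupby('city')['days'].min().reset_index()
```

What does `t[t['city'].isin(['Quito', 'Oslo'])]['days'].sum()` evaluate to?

27

merge on 'city' (how='left') → 7 rows:
   days    city   low
0    10   Quito   6.0
1    18   Tokyo  13.0
2     3   Cairo  19.0
3    16  Denver -18.0
4     4  Denver -18.0
5    25  Denver -18.0
6    17    Oslo   NaN
group by city, min of days:
city
Cairo      3
Denver     4
Oslo      17
Quito     10
Tokyo     18
Name: days, dtype: int64
reset_index():
     city  days
0   Cairo     3
1  Denver     4
2    Oslo    17
3   Quito    10
4   Tokyo    18
filter rows where city in ['Quito', 'Oslo']:
    city  days
2   Oslo    17
3  Quito    10
sum of column 'days' → 27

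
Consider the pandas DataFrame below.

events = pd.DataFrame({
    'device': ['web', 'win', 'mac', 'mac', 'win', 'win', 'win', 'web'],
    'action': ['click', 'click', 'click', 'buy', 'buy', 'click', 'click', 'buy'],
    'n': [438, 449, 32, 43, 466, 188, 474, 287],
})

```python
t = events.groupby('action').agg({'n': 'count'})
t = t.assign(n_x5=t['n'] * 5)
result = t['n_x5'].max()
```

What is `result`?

group by action, count of n:
        n
action   
buy     3
click   5
add column n_x5 = t['n'] * 5:
        n  n_x5
action         
buy     3    15
click   5    25
max of column 'n_x5' → 25

25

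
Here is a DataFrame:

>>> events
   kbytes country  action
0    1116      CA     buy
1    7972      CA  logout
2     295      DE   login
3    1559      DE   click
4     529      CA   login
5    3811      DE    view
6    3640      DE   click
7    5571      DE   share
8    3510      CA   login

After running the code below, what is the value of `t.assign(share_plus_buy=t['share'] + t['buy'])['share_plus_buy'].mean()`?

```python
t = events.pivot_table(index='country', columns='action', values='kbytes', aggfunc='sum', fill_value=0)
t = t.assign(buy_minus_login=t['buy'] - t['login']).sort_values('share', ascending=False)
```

pivot: rows=country, cols=action, sum(kbytes):
action    buy  click  login  logout  share  view
country                                         
CA       1116      0   4039    7972      0     0
DE          0   5199    295       0   5571  3811
add column buy_minus_login = t['buy'] - t['login']:
action    buy  click  login  logout  share  view  buy_minus_login
country                                                          
CA       1116      0   4039    7972      0     0            -2923
DE          0   5199    295       0   5571  3811             -295
sort by share descending:
action    buy  click  login  logout  share  view  buy_minus_login
country                                                          
DE          0   5199    295       0   5571  3811             -295
CA       1116      0   4039    7972      0     0            -2923
add column share_plus_buy = t['share'] + t['buy']:
action    buy  click  login  logout  share  view  buy_minus_login  share_plus_buy
country                                                                          
DE          0   5199    295       0   5571  3811             -295            5571
CA       1116      0   4039    7972      0     0            -2923            1116

3343.5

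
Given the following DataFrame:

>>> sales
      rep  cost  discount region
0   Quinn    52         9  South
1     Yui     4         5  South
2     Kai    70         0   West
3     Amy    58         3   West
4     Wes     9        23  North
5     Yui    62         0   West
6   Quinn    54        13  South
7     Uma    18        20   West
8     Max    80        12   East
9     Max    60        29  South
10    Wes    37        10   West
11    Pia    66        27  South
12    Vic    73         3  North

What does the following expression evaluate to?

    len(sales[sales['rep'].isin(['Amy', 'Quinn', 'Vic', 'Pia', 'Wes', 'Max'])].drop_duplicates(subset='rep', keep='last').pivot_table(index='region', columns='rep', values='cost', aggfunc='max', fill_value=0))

filter rows where rep in ['Amy', 'Quinn', 'Vic', 'Pia', 'Wes', 'Max']:
      rep  cost  discount region
0   Quinn    52         9  South
3     Amy    58         3   West
4     Wes     9        23  North
6   Quinn    54        13  South
8     Max    80        12   East
9     Max    60        29  South
10    Wes    37        10   West
11    Pia    66        27  South
12    Vic    73         3  North
drop duplicate rep (keep=last):
      rep  cost  discount region
3     Amy    58         3   West
6   Quinn    54        13  South
9     Max    60        29  South
10    Wes    37        10   West
11    Pia    66        27  South
12    Vic    73         3  North
pivot: rows=region, cols=rep, max(cost):
rep     Amy  Max  Pia  Quinn  Vic  Wes
region                                
North     0    0    0      0   73    0
South     0   60   66     54    0    0
West     58    0    0      0    0   37

3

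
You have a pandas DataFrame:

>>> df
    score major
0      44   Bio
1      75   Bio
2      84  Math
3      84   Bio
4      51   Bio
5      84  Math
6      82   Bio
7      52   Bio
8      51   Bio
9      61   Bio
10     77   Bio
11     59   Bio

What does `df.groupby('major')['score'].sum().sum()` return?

804

group by major, sum of score:
major
Bio     636
Math    168
Name: score, dtype: int64
The sum of the resulting series is 804.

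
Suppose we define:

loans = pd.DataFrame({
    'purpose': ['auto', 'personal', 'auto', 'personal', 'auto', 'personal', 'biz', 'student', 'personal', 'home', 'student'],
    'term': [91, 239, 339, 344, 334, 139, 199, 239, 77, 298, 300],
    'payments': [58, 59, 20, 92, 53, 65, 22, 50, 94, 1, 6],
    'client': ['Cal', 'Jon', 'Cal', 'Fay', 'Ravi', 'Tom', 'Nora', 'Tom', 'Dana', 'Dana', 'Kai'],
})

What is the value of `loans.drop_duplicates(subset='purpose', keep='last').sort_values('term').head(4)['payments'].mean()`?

30.75

drop duplicate purpose (keep=last):
     purpose  term  payments client
4       auto   334        53   Ravi
6        biz   199        22   Nora
8   personal    77        94   Dana
9       home   298         1   Dana
10   student   300         6    Kai
sort by term:
     purpose  term  payments client
8   personal    77        94   Dana
6        biz   199        22   Nora
9       home   298         1   Dana
10   student   300         6    Kai
4       auto   334        53   Ravi
take first 4 rows:
     purpose  term  payments client
8   personal    77        94   Dana
6        biz   199        22   Nora
9       home   298         1   Dana
10   student   300         6    Kai
Hence 30.75.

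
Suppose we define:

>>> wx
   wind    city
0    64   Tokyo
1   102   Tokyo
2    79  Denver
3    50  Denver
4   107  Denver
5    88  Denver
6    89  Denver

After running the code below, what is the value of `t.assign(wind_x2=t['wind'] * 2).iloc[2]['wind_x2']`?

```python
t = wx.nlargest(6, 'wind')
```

take 6 rows with largest wind:
   wind    city
4   107  Denver
1   102   Tokyo
6    89  Denver
5    88  Denver
2    79  Denver
0    64   Tokyo
add column wind_x2 = t['wind'] * 2:
   wind    city  wind_x2
4   107  Denver      214
1   102   Tokyo      204
6    89  Denver      178
5    88  Denver      176
2    79  Denver      158
0    64   Tokyo      128
Taking the value at position 2, column 'wind_x2' gives 178.

178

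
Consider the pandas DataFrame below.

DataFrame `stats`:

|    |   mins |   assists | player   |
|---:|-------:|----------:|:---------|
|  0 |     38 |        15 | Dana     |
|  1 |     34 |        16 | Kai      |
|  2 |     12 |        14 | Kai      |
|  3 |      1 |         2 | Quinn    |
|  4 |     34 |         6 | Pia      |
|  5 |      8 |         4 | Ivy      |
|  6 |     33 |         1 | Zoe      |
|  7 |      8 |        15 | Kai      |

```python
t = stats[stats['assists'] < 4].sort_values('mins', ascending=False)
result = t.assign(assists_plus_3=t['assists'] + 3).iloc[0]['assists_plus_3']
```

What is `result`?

filter rows where assists < 4:
   mins  assists player
3     1        2  Quinn
6    33        1    Zoe
sort by mins descending:
   mins  assists player
6    33        1    Zoe
3     1        2  Quinn
add column assists_plus_3 = t['assists'] + 3:
   mins  assists player  assists_plus_3
6    33        1    Zoe               4
3     1        2  Quinn               5

4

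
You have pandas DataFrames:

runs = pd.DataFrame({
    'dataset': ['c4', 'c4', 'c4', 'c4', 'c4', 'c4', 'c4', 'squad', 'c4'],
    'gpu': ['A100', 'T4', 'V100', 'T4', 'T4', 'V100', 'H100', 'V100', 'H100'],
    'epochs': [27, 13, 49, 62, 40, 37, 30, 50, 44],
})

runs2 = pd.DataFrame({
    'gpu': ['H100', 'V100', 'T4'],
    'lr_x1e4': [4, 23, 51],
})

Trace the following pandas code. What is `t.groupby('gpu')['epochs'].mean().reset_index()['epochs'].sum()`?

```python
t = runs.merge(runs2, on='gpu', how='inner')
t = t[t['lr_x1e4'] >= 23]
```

83.6666666667

merge on 'gpu' (how='inner') → 8 rows:
  dataset   gpu  epochs  lr_x1e4
0      c4    T4      13       51
1      c4  V100      49       23
2      c4    T4      62       51
3      c4    T4      40       51
4      c4  V100      37       23
5      c4  H100      30        4
6   squad  V100      50       23
7      c4  H100      44        4
filter rows where lr_x1e4 >= 23:
  dataset   gpu  epochs  lr_x1e4
0      c4    T4      13       51
1      c4  V100      49       23
2      c4    T4      62       51
3      c4    T4      40       51
4      c4  V100      37       23
6   squad  V100      50       23
group by gpu, mean of epochs:
gpu
T4      38.333333
V100    45.333333
Name: epochs, dtype: float64
reset_index():
    gpu     epochs
0    T4  38.333333
1  V100  45.333333
Reading off the sum of column 'epochs', we get 83.6666666667.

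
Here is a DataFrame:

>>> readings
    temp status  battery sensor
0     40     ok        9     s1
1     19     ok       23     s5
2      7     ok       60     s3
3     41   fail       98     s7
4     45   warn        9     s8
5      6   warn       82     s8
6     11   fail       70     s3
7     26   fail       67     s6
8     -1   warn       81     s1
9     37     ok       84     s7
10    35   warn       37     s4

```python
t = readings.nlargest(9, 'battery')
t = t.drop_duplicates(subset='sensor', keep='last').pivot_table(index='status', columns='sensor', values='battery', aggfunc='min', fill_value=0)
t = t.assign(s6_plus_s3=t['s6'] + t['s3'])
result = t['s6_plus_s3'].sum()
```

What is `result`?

take 9 rows with largest battery:
    temp status  battery sensor
3     41   fail       98     s7
9     37     ok       84     s7
5      6   warn       82     s8
8     -1   warn       81     s1
6     11   fail       70     s3
7     26   fail       67     s6
2      7     ok       60     s3
10    35   warn       37     s4
1     19     ok       23     s5
drop duplicate sensor (keep=last):
    temp status  battery sensor
9     37     ok       84     s7
5      6   warn       82     s8
8     -1   warn       81     s1
7     26   fail       67     s6
2      7     ok       60     s3
10    35   warn       37     s4
1     19     ok       23     s5
pivot: rows=status, cols=sensor, min(battery):
sensor  s1  s3  s4  s5  s6  s7  s8
status                            
fail     0   0   0   0  67   0   0
ok       0  60   0  23   0  84   0
warn    81   0  37   0   0   0  82
add column s6_plus_s3 = t['s6'] + t['s3']:
sensor  s1  s3  s4  s5  s6  s7  s8  s6_plus_s3
status                                        
fail     0   0   0   0  67   0   0          67
ok       0  60   0  23   0  84   0          60
warn    81   0  37   0   0   0  82           0
Taking the sum of column 's6_plus_s3' gives 127.

127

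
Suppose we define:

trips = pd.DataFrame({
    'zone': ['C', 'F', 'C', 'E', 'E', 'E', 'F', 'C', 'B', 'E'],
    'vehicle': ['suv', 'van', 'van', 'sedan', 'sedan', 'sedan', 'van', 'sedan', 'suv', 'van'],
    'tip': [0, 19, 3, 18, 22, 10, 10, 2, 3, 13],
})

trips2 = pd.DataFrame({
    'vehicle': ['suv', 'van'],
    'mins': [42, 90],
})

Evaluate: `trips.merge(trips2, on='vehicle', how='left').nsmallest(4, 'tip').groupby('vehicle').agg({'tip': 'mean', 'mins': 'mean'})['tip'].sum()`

merge on 'vehicle' (how='left') → 10 rows:
  zone vehicle  tip  mins
0    C     suv    0  42.0
1    F     van   19  90.0
2    C     van    3  90.0
3    E   sedan   18   NaN
4    E   sedan   22   NaN
5    E   sedan   10   NaN
6    F     van   10  90.0
7    C   sedan    2   NaN
8    B     suv    3  42.0
9    E     van   13  90.0
take 4 rows with smallest tip:
  zone vehicle  tip  mins
0    C     suv    0  42.0
7    C   sedan    2   NaN
2    C     van    3  90.0
8    B     suv    3  42.0
group by vehicle: mean(tip), mean(mins):
         tip  mins
vehicle           
sedan    2.0   NaN
suv      1.5  42.0
van      3.0  90.0
Taking the sum of column 'tip' gives 6.5.

6.5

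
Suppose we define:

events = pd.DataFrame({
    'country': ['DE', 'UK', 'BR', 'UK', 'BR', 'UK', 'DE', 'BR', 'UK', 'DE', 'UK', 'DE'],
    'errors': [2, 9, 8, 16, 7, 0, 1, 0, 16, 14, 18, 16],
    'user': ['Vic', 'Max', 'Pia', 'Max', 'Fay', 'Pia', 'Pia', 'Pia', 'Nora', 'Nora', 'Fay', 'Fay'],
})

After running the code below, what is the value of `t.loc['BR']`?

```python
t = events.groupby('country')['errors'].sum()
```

group by country, sum of errors:
country
BR    15
DE    33
UK    59
Name: errors, dtype: int64

15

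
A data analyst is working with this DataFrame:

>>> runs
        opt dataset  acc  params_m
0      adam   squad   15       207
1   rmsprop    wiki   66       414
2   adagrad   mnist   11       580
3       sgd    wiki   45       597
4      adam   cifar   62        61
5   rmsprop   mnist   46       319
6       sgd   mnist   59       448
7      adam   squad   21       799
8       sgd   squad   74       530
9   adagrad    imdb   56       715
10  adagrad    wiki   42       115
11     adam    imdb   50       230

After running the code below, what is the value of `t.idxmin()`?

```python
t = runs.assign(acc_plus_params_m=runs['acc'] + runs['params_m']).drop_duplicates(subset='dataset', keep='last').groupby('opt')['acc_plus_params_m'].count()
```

adagrad

add column acc_plus_params_m = runs['acc'] + runs['params_m']:
        opt dataset  acc  params_m  acc_plus_params_m
0      adam   squad   15       207                222
1   rmsprop    wiki   66       414                480
2   adagrad   mnist   11       580                591
3       sgd    wiki   45       597                642
4      adam   cifar   62        61                123
5   rmsprop   mnist   46       319                365
6       sgd   mnist   59       448                507
7      adam   squad   21       799                820
8       sgd   squad   74       530                604
9   adagrad    imdb   56       715                771
10  adagrad    wiki   42       115                157
11     adam    imdb   50       230                280
drop duplicate dataset (keep=last):
        opt dataset  acc  params_m  acc_plus_params_m
4      adam   cifar   62        61                123
6       sgd   mnist   59       448                507
8       sgd   squad   74       530                604
10  adagrad    wiki   42       115                157
11     adam    imdb   50       230                280
group by opt, count of acc_plus_params_m:
opt
adagrad    1
adam       2
sgd        2
Name: acc_plus_params_m, dtype: int64
Finally, label with the smallest value = adagrad.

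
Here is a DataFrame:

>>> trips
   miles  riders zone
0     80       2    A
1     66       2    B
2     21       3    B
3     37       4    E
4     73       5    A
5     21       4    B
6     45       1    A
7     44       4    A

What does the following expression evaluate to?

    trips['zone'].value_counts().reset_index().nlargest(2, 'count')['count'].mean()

3.5

value_counts of zone:
zone
A    4
B    3
E    1
Name: count, dtype: int64
reset_index():
  zone  count
0    A      4
1    B      3
2    E      1
take 2 rows with largest count:
  zone  count
0    A      4
1    B      3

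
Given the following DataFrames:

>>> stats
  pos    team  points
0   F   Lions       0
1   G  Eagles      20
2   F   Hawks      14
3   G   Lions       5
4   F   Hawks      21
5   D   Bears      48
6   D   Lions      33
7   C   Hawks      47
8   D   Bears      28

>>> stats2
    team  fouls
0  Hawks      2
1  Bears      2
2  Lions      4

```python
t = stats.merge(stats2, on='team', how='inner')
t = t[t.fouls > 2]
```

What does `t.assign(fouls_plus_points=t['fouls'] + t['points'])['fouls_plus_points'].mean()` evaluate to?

merge on 'team' (how='inner') → 8 rows:
  pos   team  points  fouls
0   F  Lions       0      4
1   F  Hawks      14      2
2   G  Lions       5      4
3   F  Hawks      21      2
4   D  Bears      48      2
5   D  Lions      33      4
6   C  Hawks      47      2
7   D  Bears      28      2
filter rows where fouls > 2:
  pos   team  points  fouls
0   F  Lions       0      4
2   G  Lions       5      4
5   D  Lions      33      4
add column fouls_plus_points = t['fouls'] + t['points']:
  pos   team  points  fouls  fouls_plus_points
0   F  Lions       0      4                  4
2   G  Lions       5      4                  9
5   D  Lions      33      4                 37

16.6666666667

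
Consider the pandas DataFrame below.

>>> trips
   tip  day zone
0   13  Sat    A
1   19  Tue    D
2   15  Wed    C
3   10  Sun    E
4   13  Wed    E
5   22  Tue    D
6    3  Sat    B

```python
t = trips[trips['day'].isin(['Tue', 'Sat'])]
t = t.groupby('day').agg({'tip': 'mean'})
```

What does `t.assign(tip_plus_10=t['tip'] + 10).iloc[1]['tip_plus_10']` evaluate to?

30.5

filter rows where day in ['Tue', 'Sat']:
   tip  day zone
0   13  Sat    A
1   19  Tue    D
5   22  Tue    D
6    3  Sat    B
group by day, mean of tip:
      tip
day      
Sat   8.0
Tue  20.5
add column tip_plus_10 = t['tip'] + 10:
      tip  tip_plus_10
day                   
Sat   8.0         18.0
Tue  20.5         30.5
Finally, value at position 1, column 'tip_plus_10' = 30.5.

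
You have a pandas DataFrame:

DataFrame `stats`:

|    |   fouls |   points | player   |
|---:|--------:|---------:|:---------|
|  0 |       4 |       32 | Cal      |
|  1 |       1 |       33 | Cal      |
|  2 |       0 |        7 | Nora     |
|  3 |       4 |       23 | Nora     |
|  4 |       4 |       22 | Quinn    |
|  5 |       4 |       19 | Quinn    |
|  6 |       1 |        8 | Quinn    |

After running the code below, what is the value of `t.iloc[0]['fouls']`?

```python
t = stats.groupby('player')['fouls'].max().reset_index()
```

group by player, max of fouls:
player
Cal      4
Nora     4
Quinn    4
Name: fouls, dtype: int64
reset_index():
  player  fouls
0    Cal      4
1   Nora      4
2  Quinn      4
The value at position 0, column 'fouls' is 4.

4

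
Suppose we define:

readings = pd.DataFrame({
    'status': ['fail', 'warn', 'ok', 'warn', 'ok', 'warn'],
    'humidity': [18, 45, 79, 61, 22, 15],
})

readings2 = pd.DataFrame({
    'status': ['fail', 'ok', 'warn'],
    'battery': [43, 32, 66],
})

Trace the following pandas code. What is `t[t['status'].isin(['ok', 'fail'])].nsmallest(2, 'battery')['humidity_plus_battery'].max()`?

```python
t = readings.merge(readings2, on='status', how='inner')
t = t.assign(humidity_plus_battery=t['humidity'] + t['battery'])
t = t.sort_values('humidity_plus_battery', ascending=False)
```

111

merge on 'status' (how='inner') → 6 rows:
  status  humidity  battery
0   fail        18       43
1   warn        45       66
2     ok        79       32
3   warn        61       66
4     ok        22       32
5   warn        15       66
add column humidity_plus_battery = t['humidity'] + t['battery']:
  status  humidity  battery  humidity_plus_battery
0   fail        18       43                     61
1   warn        45       66                    111
2     ok        79       32                    111
3   warn        61       66                    127
4     ok        22       32                     54
5   warn        15       66                     81
sort by humidity_plus_battery descending:
  status  humidity  battery  humidity_plus_battery
3   warn        61       66                    127
1   warn        45       66                    111
2     ok        79       32                    111
5   warn        15       66                     81
0   fail        18       43                     61
4     ok        22       32                     54
filter rows where status in ['ok', 'fail']:
  status  humidity  battery  humidity_plus_battery
2     ok        79       32                    111
0   fail        18       43                     61
4     ok        22       32                     54
take 2 rows with smallest battery:
  status  humidity  battery  humidity_plus_battery
2     ok        79       32                    111
4     ok        22       32                     54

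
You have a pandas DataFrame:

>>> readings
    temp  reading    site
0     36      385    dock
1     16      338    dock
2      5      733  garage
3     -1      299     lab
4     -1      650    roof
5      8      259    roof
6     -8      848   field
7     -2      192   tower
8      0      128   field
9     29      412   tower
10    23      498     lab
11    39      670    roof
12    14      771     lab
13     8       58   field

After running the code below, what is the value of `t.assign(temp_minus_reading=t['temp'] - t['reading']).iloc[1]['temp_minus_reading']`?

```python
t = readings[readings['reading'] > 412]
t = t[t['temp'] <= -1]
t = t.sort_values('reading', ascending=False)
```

filter rows where reading > 412:
    temp  reading    site
2      5      733  garage
4     -1      650    roof
6     -8      848   field
10    23      498     lab
11    39      670    roof
12    14      771     lab
filter rows where temp <= -1:
   temp  reading   site
4    -1      650   roof
6    -8      848  field
sort by reading descending:
   temp  reading   site
6    -8      848  field
4    -1      650   roof
add column temp_minus_reading = t['temp'] - t['reading']:
   temp  reading   site  temp_minus_reading
6    -8      848  field                -856
4    -1      650   roof                -651
So iloc[1]['temp_minus_reading'] = -651.

-651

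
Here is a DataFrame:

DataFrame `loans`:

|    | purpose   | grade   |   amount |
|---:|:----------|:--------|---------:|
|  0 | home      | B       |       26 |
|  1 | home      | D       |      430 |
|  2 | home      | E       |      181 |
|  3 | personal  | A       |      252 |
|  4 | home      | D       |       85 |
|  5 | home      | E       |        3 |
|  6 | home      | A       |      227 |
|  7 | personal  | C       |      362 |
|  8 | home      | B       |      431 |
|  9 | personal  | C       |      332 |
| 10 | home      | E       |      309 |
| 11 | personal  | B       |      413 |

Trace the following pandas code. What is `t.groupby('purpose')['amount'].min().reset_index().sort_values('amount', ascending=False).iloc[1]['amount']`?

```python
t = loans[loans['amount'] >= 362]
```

filter rows where amount >= 362:
     purpose grade  amount
1       home     D     430
7   personal     C     362
8       home     B     431
11  personal     B     413
group by purpose, min of amount:
purpose
home        430
personal    362
Name: amount, dtype: int64
reset_index():
    purpose  amount
0      home     430
1  personal     362
sort by amount descending:
    purpose  amount
0      home     430
1  personal     362
Reading off the value at position 1, column 'amount', we get 362.

362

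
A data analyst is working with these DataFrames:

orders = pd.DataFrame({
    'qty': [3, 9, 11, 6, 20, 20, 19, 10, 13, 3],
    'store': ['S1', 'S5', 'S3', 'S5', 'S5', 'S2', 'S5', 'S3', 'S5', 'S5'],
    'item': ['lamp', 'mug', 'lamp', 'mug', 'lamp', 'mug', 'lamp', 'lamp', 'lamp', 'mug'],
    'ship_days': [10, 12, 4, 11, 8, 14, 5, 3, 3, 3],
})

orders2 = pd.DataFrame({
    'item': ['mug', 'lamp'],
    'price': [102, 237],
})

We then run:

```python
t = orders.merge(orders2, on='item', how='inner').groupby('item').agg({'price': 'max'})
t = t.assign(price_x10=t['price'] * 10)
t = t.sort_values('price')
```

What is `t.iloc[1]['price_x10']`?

merge on 'item' (how='inner') → 10 rows:
   qty store  item  ship_days  price
0    3    S1  lamp         10    237
1    9    S5   mug         12    102
2   11    S3  lamp          4    237
3    6    S5   mug         11    102
4   20    S5  lamp          8    237
5   20    S2   mug         14    102
6   19    S5  lamp          5    237
7   10    S3  lamp          3    237
8   13    S5  lamp          3    237
9    3    S5   mug          3    102
group by item, max of price:
      price
item       
lamp    237
mug     102
add column price_x10 = t['price'] * 10:
      price  price_x10
item                  
lamp    237       2370
mug     102       1020
sort by price:
      price  price_x10
item                  
mug     102       1020
lamp    237       2370

2370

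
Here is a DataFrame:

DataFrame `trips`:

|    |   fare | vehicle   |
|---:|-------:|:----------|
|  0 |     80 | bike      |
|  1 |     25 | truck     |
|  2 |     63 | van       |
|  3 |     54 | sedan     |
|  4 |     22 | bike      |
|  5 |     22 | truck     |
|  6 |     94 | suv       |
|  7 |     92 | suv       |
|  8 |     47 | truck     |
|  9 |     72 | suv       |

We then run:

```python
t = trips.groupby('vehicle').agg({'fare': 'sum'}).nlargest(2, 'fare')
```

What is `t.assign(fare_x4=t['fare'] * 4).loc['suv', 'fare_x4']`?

1032

group by vehicle, sum of fare:
         fare
vehicle      
bike      102
sedan      54
suv       258
truck      94
van        63
take 2 rows with largest fare:
         fare
vehicle      
suv       258
bike      102
add column fare_x4 = t['fare'] * 4:
         fare  fare_x4
vehicle               
suv       258     1032
bike      102      408
value at row 'suv', column 'fare_x4' → 1032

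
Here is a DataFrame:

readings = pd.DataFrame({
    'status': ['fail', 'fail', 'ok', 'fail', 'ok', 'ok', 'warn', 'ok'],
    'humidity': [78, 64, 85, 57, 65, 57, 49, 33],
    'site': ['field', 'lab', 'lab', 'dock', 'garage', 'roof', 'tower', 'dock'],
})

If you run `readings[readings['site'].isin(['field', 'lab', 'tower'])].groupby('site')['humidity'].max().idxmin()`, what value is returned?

filter rows where site in ['field', 'lab', 'tower']:
  status  humidity   site
0   fail        78  field
1   fail        64    lab
2     ok        85    lab
6   warn        49  tower
group by site, max of humidity:
site
field    78
lab      85
tower    49
Name: humidity, dtype: int64

tower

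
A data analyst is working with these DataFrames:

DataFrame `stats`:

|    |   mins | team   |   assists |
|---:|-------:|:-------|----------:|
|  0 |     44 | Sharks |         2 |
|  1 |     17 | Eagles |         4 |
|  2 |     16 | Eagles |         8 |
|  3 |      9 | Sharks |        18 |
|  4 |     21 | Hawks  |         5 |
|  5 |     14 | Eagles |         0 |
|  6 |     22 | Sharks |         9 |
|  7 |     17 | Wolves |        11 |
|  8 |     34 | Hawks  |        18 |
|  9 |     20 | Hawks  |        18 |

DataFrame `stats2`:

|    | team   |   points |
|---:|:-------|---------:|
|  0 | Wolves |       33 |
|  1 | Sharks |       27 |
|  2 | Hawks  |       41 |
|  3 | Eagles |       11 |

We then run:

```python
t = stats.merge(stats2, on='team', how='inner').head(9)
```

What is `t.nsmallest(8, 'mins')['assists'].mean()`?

9.125

merge on 'team' (how='inner') → 10 rows:
   mins    team  assists  points
0    44  Sharks        2      27
1    17  Eagles        4      11
2    16  Eagles        8      11
3     9  Sharks       18      27
4    21   Hawks        5      41
5    14  Eagles        0      11
6    22  Sharks        9      27
7    17  Wolves       11      33
8    34   Hawks       18      41
9    20   Hawks       18      41
take first 9 rows:
   mins    team  assists  points
0    44  Sharks        2      27
1    17  Eagles        4      11
2    16  Eagles        8      11
3     9  Sharks       18      27
4    21   Hawks        5      41
5    14  Eagles        0      11
6    22  Sharks        9      27
7    17  Wolves       11      33
8    34   Hawks       18      41
take 8 rows with smallest mins:
   mins    team  assists  points
3     9  Sharks       18      27
5    14  Eagles        0      11
2    16  Eagles        8      11
1    17  Eagles        4      11
7    17  Wolves       11      33
4    21   Hawks        5      41
6    22  Sharks        9      27
8    34   Hawks       18      41
Hence 9.125.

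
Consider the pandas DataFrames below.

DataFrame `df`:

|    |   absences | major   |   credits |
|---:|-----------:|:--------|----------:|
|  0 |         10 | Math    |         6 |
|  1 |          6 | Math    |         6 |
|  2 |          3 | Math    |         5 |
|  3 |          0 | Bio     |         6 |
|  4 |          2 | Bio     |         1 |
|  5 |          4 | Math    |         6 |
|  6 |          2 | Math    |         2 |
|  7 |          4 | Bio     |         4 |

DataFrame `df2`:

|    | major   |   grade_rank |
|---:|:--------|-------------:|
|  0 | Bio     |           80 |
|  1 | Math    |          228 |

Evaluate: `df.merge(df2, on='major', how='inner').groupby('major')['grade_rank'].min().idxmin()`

Bio

merge on 'major' (how='inner') → 8 rows:
   absences major  credits  grade_rank
0        10  Math        6         228
1         6  Math        6         228
2         3  Math        5         228
3         0   Bio        6          80
4         2   Bio        1          80
5         4  Math        6         228
6         2  Math        2         228
7         4   Bio        4          80
group by major, min of grade_rank:
major
Bio      80
Math    228
Name: grade_rank, dtype: int64
label with the smallest value → Bio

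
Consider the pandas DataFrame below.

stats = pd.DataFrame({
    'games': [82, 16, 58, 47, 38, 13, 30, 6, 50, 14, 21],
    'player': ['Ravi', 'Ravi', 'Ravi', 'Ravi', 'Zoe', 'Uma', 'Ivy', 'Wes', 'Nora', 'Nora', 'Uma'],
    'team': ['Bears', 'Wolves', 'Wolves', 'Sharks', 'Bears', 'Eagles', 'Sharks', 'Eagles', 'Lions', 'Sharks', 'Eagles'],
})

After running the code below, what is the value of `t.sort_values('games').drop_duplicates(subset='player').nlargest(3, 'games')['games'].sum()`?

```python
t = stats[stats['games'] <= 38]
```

filter rows where games <= 38:
    games player    team
1      16   Ravi  Wolves
4      38    Zoe   Bears
5      13    Uma  Eagles
6      30    Ivy  Sharks
7       6    Wes  Eagles
9      14   Nora  Sharks
10     21    Uma  Eagles
sort by games:
    games player    team
7       6    Wes  Eagles
5      13    Uma  Eagles
9      14   Nora  Sharks
1      16   Ravi  Wolves
10     21    Uma  Eagles
6      30    Ivy  Sharks
4      38    Zoe   Bears
drop duplicate player (keep=first):
   games player    team
7      6    Wes  Eagles
5     13    Uma  Eagles
9     14   Nora  Sharks
1     16   Ravi  Wolves
6     30    Ivy  Sharks
4     38    Zoe   Bears
take 3 rows with largest games:
   games player    team
4     38    Zoe   Bears
6     30    Ivy  Sharks
1     16   Ravi  Wolves
Hence 84.

84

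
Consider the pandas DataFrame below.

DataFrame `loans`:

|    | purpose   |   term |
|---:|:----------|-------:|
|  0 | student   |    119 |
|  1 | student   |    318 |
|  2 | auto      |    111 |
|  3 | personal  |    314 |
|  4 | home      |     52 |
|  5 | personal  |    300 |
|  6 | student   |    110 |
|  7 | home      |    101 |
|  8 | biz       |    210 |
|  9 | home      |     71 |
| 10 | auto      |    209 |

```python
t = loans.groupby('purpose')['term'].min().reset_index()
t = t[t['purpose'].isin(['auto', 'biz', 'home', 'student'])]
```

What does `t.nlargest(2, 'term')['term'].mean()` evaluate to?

group by purpose, min of term:
purpose
auto        111
biz         210
home         52
personal    300
student     110
Name: term, dtype: int64
reset_index():
    purpose  term
0      auto   111
1       biz   210
2      home    52
3  personal   300
4   student   110
filter rows where purpose in ['auto', 'biz', 'home', 'student']:
   purpose  term
0     auto   111
1      biz   210
2     home    52
4  student   110
take 2 rows with largest term:
  purpose  term
1     biz   210
0    auto   111
Hence 160.5.

160.5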